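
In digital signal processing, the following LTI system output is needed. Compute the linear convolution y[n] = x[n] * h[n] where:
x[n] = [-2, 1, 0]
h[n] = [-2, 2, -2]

y[n] = sum_k x[k]*h[n-k]. Output length = len(x) + len(h) - 1 = 3 + 3 - 1 = 5.
y[0] = -2*-2 = 4
y[1] = 1*-2 + -2*2 = -6
y[2] = 0*-2 + 1*2 + -2*-2 = 6
y[3] = 0*2 + 1*-2 = -2
y[4] = 0*-2 = 0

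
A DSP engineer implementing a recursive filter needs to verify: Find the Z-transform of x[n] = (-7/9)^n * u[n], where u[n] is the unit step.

The Z-transform of a^n * u[n] is z/(z-a) for |z| > |a|.
Here a = -7/9, so X(z) = z/(z - (-7/9)) = 9z/(9z + 7)
ROC: |z| > 7/9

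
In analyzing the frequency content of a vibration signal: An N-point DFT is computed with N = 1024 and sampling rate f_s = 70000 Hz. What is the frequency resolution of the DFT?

DFT frequency resolution = f_s / N
= 70000 / 1024 = 4375/64 Hz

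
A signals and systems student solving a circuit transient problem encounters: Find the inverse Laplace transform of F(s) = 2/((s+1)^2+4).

Standard pair: w/((s+a)^2+w^2) <-> e^(-at)*sin(wt)*u(t)
With a=1, w=2: f(t) = e^(-t)*sin(2t)*u(t)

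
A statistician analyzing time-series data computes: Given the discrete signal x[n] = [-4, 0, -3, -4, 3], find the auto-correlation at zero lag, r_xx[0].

The auto-correlation at zero lag r_xx[0] equals the signal energy.
r_xx[0] = sum of x[n]^2 = (-4)^2 + 0^2 + (-3)^2 + (-4)^2 + 3^2
= 16 + 0 + 9 + 16 + 9 = 50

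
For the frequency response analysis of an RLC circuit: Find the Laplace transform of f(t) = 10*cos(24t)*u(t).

Standard pair: cos(wt)*u(t) <-> s/(s^2+w^2)
With w = 24: L{10*cos(24t)*u(t)} = 10s/(s^2+576)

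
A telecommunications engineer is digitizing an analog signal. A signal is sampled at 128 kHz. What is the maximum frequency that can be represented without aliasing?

The maximum frequency that can be represented without aliasing
is the Nyquist frequency: f_max = f_s / 2 = 128 kHz / 2 = 64 kHz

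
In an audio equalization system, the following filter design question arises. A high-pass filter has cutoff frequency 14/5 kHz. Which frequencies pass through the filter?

A high-pass filter passes all frequencies above the cutoff frequency 14/5 kHz and attenuates lower frequencies.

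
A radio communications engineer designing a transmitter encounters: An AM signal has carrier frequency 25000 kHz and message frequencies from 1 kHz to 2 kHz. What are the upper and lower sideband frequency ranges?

Upper sideband (USB) = fc + [fm_low, fm_high] = 25000 + [1, 2] = [25001, 25002] kHz
Lower sideband (LSB) = fc - [fm_high, fm_low] = 25000 - [2, 1] = [24998, 24999] kHz
Total occupied spectrum: 24998 kHz to 25002 kHz (plus carrier at 25000 kHz)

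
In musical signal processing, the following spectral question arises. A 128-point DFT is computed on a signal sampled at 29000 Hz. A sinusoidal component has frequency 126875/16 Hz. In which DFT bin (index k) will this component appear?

DFT frequency resolution = f_s/N = 29000/128 = 3625/16 Hz
Bin index k = f_signal / resolution = 126875/16 / 3625/16 = 35
The signal frequency 126875/16 Hz falls in DFT bin k = 35.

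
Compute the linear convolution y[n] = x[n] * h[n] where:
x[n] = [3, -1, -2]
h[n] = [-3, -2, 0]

y[n] = sum_k x[k]*h[n-k]. Output length = len(x) + len(h) - 1 = 3 + 3 - 1 = 5.
y[0] = 3*-3 = -9
y[1] = -1*-3 + 3*-2 = -3
y[2] = -2*-3 + -1*-2 + 3*0 = 8
y[3] = -2*-2 + -1*0 = 4
y[4] = -2*0 = 0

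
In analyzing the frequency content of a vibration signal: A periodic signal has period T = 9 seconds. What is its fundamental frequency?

The fundamental frequency is the reciprocal of the period.
f = 1/T = 1/(9) = 1/9 Hz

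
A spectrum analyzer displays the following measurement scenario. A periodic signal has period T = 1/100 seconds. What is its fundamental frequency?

The fundamental frequency is the reciprocal of the period.
f = 1/T = 1/(1/100) = 100 Hz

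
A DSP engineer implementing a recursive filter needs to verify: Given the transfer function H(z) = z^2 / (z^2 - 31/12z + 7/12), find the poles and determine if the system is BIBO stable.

Poles are roots of the denominator: z^2 - 31/12z + 7/12 = 0.
Quadratic formula: z = [-(-31/12) +/- sqrt((-31/12)^2 - 4*(7/12))] / 2
Discriminant = 961/144 - 7/3 = 625/144; sqrt = 25/12.
z = (31/12 +/- 25/12) / 2 => z = 7/3 or z = 1/4.
|p1| = 7/3, |p2| = 1/4.
For BIBO stability, all poles must lie inside the unit circle (|p| < 1).
System is UNSTABLE since at least one |p| >= 1.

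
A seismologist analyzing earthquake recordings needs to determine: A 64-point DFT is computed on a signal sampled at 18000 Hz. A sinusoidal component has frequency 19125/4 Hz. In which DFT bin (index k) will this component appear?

DFT frequency resolution = f_s/N = 18000/64 = 1125/4 Hz
Bin index k = f_signal / resolution = 19125/4 / 1125/4 = 17
The signal frequency 19125/4 Hz falls in DFT bin k = 17.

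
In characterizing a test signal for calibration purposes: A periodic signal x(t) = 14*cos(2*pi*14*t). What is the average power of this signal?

Average power of A*cos(wt) is A^2/2.
P = 14^2 / 2 = 196/2 = 98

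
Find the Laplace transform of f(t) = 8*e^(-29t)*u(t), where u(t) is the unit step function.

Standard Laplace transform pair:
e^(-at)*u(t) <-> 1/(s+a)
With a = 29: L{8*e^(-29t)*u(t)} = 8/(s+29), ROC: Re(s) > -29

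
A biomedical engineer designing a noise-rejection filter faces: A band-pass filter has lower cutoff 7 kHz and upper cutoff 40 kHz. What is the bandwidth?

Bandwidth = f_high - f_low
= 40 kHz - 7 kHz = 33 kHz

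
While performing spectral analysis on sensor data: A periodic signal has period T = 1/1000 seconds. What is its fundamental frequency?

The fundamental frequency is the reciprocal of the period.
f = 1/T = 1/(1/1000) = 1000 Hz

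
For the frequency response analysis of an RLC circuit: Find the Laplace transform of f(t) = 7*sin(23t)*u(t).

Standard pair: sin(wt)*u(t) <-> w/(s^2+w^2)
With w = 23: L{7*sin(23t)*u(t)} = 161/(s^2+529)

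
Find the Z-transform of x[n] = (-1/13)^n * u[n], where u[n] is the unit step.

The Z-transform of a^n * u[n] is z/(z-a) for |z| > |a|.
Here a = -1/13, so X(z) = z/(z - (-1/13)) = 13z/(13z + 1)
ROC: |z| > 1/13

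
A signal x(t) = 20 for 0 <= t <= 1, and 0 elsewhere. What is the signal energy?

Energy = integral of |x(t)|^2 dt over the signal duration
= 20^2 * 1 = 400 * 1 = 400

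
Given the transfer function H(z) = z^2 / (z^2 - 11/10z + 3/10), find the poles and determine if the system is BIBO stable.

Poles are roots of the denominator: z^2 - 11/10z + 3/10 = 0.
Quadratic formula: z = [-(-11/10) +/- sqrt((-11/10)^2 - 4*(3/10))] / 2
Discriminant = 121/100 - 6/5 = 1/100; sqrt = 1/10.
z = (11/10 +/- 1/10) / 2 => z = 3/5 or z = 1/2.
|p1| = 1/2, |p2| = 3/5.
For BIBO stability, all poles must lie inside the unit circle (|p| < 1).
System is STABLE since both |p| < 1.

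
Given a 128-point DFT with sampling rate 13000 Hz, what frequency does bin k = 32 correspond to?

The frequency of DFT bin k is: f_k = k * f_s / N
f_32 = 32 * 13000 / 128 = 3250 Hz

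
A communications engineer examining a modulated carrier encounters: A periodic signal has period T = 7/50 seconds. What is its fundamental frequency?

The fundamental frequency is the reciprocal of the period.
f = 1/T = 1/(7/50) = 50/7 Hz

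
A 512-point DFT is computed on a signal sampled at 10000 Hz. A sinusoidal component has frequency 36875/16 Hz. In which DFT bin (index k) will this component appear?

DFT frequency resolution = f_s/N = 10000/512 = 625/32 Hz
Bin index k = f_signal / resolution = 36875/16 / 625/32 = 118
The signal frequency 36875/16 Hz falls in DFT bin k = 118.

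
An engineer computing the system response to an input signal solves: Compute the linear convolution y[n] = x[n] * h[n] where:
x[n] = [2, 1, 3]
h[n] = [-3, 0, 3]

y[n] = sum_k x[k]*h[n-k]. Output length = len(x) + len(h) - 1 = 3 + 3 - 1 = 5.
y[0] = 2*-3 = -6
y[1] = 1*-3 + 2*0 = -3
y[2] = 3*-3 + 1*0 + 2*3 = -3
y[3] = 3*0 + 1*3 = 3
y[4] = 3*3 = 9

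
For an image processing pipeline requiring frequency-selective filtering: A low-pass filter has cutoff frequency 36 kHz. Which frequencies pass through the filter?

A low-pass filter passes all frequencies below the cutoff frequency 36 kHz and attenuates higher frequencies.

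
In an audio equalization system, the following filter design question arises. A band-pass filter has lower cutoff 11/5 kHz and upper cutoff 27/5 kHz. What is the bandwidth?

Bandwidth = f_high - f_low
= 27/5 kHz - 11/5 kHz = 16/5 kHz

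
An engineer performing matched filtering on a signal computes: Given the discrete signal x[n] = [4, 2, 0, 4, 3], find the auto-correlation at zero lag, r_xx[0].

The auto-correlation at zero lag r_xx[0] equals the signal energy.
r_xx[0] = sum of x[n]^2 = 4^2 + 2^2 + 0^2 + 4^2 + 3^2
= 16 + 4 + 0 + 16 + 9 = 45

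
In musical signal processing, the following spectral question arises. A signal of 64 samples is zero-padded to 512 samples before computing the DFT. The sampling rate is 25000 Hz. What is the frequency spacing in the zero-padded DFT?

Original DFT: N = 64, resolution = f_s/N = 25000/64 = 3125/8 Hz
Zero-padded DFT: N = 512, resolution = f_s/N = 25000/512 = 3125/64 Hz
Zero-padding interpolates the spectrum (finer frequency grid)
but does NOT improve the true spectral resolution (ability to resolve close frequencies).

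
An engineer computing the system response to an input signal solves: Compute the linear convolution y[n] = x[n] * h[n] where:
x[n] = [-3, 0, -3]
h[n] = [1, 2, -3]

y[n] = sum_k x[k]*h[n-k]. Output length = len(x) + len(h) - 1 = 3 + 3 - 1 = 5.
y[0] = -3*1 = -3
y[1] = 0*1 + -3*2 = -6
y[2] = -3*1 + 0*2 + -3*-3 = 6
y[3] = -3*2 + 0*-3 = -6
y[4] = -3*-3 = 9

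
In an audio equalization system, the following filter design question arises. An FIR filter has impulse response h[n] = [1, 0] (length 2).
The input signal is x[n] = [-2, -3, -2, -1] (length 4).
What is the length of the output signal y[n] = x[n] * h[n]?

For linear convolution, the output length is:
len(y) = len(x) + len(h) - 1 = 4 + 2 - 1 = 5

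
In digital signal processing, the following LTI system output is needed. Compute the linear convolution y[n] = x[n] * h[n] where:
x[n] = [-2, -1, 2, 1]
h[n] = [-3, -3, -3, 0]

y[n] = sum_k x[k]*h[n-k]. Output length = len(x) + len(h) - 1 = 4 + 4 - 1 = 7.
y[0] = -2*-3 = 6
y[1] = -1*-3 + -2*-3 = 9
y[2] = 2*-3 + -1*-3 + -2*-3 = 3
y[3] = 1*-3 + 2*-3 + -1*-3 + -2*0 = -6
y[4] = 1*-3 + 2*-3 + -1*0 = -9
y[5] = 1*-3 + 2*0 = -3
y[6] = 1*0 = 0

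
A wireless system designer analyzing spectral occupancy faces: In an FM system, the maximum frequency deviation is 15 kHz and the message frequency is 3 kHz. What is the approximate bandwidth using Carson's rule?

Carson's rule: BW = 2*(delta_f + f_m)
= 2*(15 + 3) kHz = 36 kHz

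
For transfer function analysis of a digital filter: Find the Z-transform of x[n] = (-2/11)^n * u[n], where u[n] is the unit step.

The Z-transform of a^n * u[n] is z/(z-a) for |z| > |a|.
Here a = -2/11, so X(z) = z/(z - (-2/11)) = 11z/(11z + 2)
ROC: |z| > 2/11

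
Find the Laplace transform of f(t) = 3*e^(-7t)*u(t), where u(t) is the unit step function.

Standard Laplace transform pair:
e^(-at)*u(t) <-> 1/(s+a)
With a = 7: L{3*e^(-7t)*u(t)} = 3/(s+7), ROC: Re(s) > -7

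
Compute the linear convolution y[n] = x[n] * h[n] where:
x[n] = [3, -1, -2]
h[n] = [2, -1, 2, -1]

y[n] = sum_k x[k]*h[n-k]. Output length = len(x) + len(h) - 1 = 3 + 4 - 1 = 6.
y[0] = 3*2 = 6
y[1] = -1*2 + 3*-1 = -5
y[2] = -2*2 + -1*-1 + 3*2 = 3
y[3] = -2*-1 + -1*2 + 3*-1 = -3
y[4] = -2*2 + -1*-1 = -3
y[5] = -2*-1 = 2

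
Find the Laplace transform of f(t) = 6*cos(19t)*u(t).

Standard pair: cos(wt)*u(t) <-> s/(s^2+w^2)
With w = 19: L{6*cos(19t)*u(t)} = 6s/(s^2+361)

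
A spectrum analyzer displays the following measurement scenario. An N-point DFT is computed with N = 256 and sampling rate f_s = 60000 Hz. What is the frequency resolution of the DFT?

DFT frequency resolution = f_s / N
= 60000 / 256 = 1875/8 Hz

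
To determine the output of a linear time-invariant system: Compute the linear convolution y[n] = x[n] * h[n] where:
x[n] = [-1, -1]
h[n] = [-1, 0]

y[n] = sum_k x[k]*h[n-k]. Output length = len(x) + len(h) - 1 = 2 + 2 - 1 = 3.
y[0] = -1*-1 = 1
y[1] = -1*-1 + -1*0 = 1
y[2] = -1*0 = 0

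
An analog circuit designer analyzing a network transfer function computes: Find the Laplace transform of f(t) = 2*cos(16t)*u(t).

Standard pair: cos(wt)*u(t) <-> s/(s^2+w^2)
With w = 16: L{2*cos(16t)*u(t)} = 2s/(s^2+256)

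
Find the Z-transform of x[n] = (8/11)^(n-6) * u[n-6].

Time-shifting property: if X(z) = Z{x[n]}, then Z{x[n-d]} = z^(-d) * X(z)
X(z) = z/(z - 8/11) for x[n] = (8/11)^n * u[n]
Z{x[n-6]} = z^(-6) * z/(z - 8/11) = z^(-5)/(z - 8/11)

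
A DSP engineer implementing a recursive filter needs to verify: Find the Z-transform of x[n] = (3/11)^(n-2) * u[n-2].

Time-shifting property: if X(z) = Z{x[n]}, then Z{x[n-d]} = z^(-d) * X(z)
X(z) = z/(z - 3/11) for x[n] = (3/11)^n * u[n]
Z{x[n-2]} = z^(-2) * z/(z - 3/11) = z^(-1)/(z - 3/11)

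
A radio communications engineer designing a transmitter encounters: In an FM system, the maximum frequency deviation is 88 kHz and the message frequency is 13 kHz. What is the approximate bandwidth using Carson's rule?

Carson's rule: BW = 2*(delta_f + f_m)
= 2*(88 + 13) kHz = 202 kHz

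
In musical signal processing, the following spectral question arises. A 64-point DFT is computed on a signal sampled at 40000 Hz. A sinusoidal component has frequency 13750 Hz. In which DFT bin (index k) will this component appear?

DFT frequency resolution = f_s/N = 40000/64 = 625 Hz
Bin index k = f_signal / resolution = 13750 / 625 = 22
The signal frequency 13750 Hz falls in DFT bin k = 22.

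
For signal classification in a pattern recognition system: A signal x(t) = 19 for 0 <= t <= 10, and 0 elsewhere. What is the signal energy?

Energy = integral of |x(t)|^2 dt over the signal duration
= 19^2 * 10 = 361 * 10 = 3610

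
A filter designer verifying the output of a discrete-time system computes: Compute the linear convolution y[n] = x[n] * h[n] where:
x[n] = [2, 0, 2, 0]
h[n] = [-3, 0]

y[n] = sum_k x[k]*h[n-k]. Output length = len(x) + len(h) - 1 = 4 + 2 - 1 = 5.
y[0] = 2*-3 = -6
y[1] = 0*-3 + 2*0 = 0
y[2] = 2*-3 + 0*0 = -6
y[3] = 0*-3 + 2*0 = 0
y[4] = 0*0 = 0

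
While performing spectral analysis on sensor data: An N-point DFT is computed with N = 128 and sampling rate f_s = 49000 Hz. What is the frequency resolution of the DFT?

DFT frequency resolution = f_s / N
= 49000 / 128 = 6125/16 Hz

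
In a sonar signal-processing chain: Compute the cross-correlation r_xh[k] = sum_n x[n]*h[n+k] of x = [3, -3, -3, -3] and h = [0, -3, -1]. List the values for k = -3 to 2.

Both sequences indexed from 0 and zero outside their support.
Lags with overlap: k = -3 to 2.
  r_xh[-3] = x[3]*h[0] = 0
  r_xh[-2] = x[2]*h[0] + x[3]*h[1] = 9
  r_xh[-1] = x[1]*h[0] + x[2]*h[1] + x[3]*h[2] = 12
  r_xh[0] = x[0]*h[0] + x[1]*h[1] + x[2]*h[2] = 12
  r_xh[1] = x[0]*h[1] + x[1]*h[2] = -6
  r_xh[2] = x[0]*h[2] = -3
r_xh = [0, 9, 12, 12, -6, -3] (for k = -3, ..., 2)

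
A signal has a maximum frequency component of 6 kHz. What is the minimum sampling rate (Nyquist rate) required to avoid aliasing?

By the Nyquist-Shannon sampling theorem,
the minimum sampling rate (Nyquist rate) must be at least 2 * f_max.
Nyquist rate = 2 * 6 kHz = 12 kHz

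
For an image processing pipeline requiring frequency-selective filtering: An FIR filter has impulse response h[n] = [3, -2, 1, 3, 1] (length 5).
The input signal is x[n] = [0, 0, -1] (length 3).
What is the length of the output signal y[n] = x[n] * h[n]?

For linear convolution, the output length is:
len(y) = len(x) + len(h) - 1 = 3 + 5 - 1 = 7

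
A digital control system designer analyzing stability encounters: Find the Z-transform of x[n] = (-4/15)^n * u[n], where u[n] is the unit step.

The Z-transform of a^n * u[n] is z/(z-a) for |z| > |a|.
Here a = -4/15, so X(z) = z/(z - (-4/15)) = 15z/(15z + 4)
ROC: |z| > 4/15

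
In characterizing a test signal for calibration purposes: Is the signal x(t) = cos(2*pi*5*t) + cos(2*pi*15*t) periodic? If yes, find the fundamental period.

f1 = 5 Hz, f2 = 15 Hz
Period T1 = 1/5, T2 = 1/15
Ratio T1/T2 = 15/5, which is rational.
The signal is periodic with fundamental period T = 1/GCD(5,15) = 1/5 s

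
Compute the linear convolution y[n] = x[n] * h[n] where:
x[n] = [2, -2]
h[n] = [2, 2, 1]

y[n] = sum_k x[k]*h[n-k]. Output length = len(x) + len(h) - 1 = 2 + 3 - 1 = 4.
y[0] = 2*2 = 4
y[1] = -2*2 + 2*2 = 0
y[2] = -2*2 + 2*1 = -2
y[3] = -2*1 = -2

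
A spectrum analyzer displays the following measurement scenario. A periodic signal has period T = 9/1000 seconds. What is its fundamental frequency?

The fundamental frequency is the reciprocal of the period.
f = 1/T = 1/(9/1000) = 1000/9 Hz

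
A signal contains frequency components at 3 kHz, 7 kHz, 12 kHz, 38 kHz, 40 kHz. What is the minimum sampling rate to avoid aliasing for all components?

The highest frequency component is f_max = 40 kHz.
Nyquist rate = 2 * f_max = 2 * 40 kHz = 80 kHz.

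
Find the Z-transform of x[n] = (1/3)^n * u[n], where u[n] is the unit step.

The Z-transform of a^n * u[n] is z/(z-a) for |z| > |a|.
Here a = 1/3, so X(z) = z/(z - (1/3)) = 3z/(3z - 1)
ROC: |z| > 1/3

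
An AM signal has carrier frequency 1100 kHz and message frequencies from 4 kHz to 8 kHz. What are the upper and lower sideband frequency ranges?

Upper sideband (USB) = fc + [fm_low, fm_high] = 1100 + [4, 8] = [1104, 1108] kHz
Lower sideband (LSB) = fc - [fm_high, fm_low] = 1100 - [8, 4] = [1092, 1096] kHz
Total occupied spectrum: 1092 kHz to 1108 kHz (plus carrier at 1100 kHz)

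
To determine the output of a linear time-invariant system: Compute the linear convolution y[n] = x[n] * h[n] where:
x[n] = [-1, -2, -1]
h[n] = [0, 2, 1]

y[n] = sum_k x[k]*h[n-k]. Output length = len(x) + len(h) - 1 = 3 + 3 - 1 = 5.
y[0] = -1*0 = 0
y[1] = -2*0 + -1*2 = -2
y[2] = -1*0 + -2*2 + -1*1 = -5
y[3] = -1*2 + -2*1 = -4
y[4] = -1*1 = -1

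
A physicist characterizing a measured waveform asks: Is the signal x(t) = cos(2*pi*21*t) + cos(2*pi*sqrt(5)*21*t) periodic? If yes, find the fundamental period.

f1 = 21 Hz, f2 = 21*sqrt(5) Hz
Ratio f2/f1 = sqrt(5), which is irrational.
Since the frequency ratio is irrational, no common period exists.
The signal is not periodic.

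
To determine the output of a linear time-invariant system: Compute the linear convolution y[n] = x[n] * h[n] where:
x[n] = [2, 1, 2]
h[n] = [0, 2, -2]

y[n] = sum_k x[k]*h[n-k]. Output length = len(x) + len(h) - 1 = 3 + 3 - 1 = 5.
y[0] = 2*0 = 0
y[1] = 1*0 + 2*2 = 4
y[2] = 2*0 + 1*2 + 2*-2 = -2
y[3] = 2*2 + 1*-2 = 2
y[4] = 2*-2 = -4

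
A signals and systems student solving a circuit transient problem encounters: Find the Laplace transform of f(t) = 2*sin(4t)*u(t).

Standard pair: sin(wt)*u(t) <-> w/(s^2+w^2)
With w = 4: L{2*sin(4t)*u(t)} = 8/(s^2+16)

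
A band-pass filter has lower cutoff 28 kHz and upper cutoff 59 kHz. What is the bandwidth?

Bandwidth = f_high - f_low
= 59 kHz - 28 kHz = 31 kHz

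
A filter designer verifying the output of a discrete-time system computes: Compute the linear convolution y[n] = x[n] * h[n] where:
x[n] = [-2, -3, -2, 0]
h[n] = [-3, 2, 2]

y[n] = sum_k x[k]*h[n-k]. Output length = len(x) + len(h) - 1 = 4 + 3 - 1 = 6.
y[0] = -2*-3 = 6
y[1] = -3*-3 + -2*2 = 5
y[2] = -2*-3 + -3*2 + -2*2 = -4
y[3] = 0*-3 + -2*2 + -3*2 = -10
y[4] = 0*2 + -2*2 = -4
y[5] = 0*2 = 0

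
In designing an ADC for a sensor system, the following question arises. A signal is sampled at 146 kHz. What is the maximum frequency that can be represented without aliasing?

The maximum frequency that can be represented without aliasing
is the Nyquist frequency: f_max = f_s / 2 = 146 kHz / 2 = 73 kHz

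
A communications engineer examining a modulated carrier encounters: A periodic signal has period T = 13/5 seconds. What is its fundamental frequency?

The fundamental frequency is the reciprocal of the period.
f = 1/T = 1/(13/5) = 5/13 Hz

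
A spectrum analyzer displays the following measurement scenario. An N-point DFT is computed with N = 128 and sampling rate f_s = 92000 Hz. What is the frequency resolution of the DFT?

DFT frequency resolution = f_s / N
= 92000 / 128 = 2875/4 Hz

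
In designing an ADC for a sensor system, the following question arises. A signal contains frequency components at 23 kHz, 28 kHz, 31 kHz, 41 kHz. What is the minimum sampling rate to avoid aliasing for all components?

The highest frequency component is f_max = 41 kHz.
Nyquist rate = 2 * f_max = 2 * 41 kHz = 82 kHz.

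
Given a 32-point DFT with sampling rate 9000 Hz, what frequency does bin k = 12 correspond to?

The frequency of DFT bin k is: f_k = k * f_s / N
f_12 = 12 * 9000 / 32 = 3375 Hz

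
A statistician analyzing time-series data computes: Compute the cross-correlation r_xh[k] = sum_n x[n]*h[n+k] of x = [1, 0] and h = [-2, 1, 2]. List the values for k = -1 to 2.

Both sequences indexed from 0 and zero outside their support.
Lags with overlap: k = -1 to 2.
  r_xh[-1] = x[1]*h[0] = 0
  r_xh[0] = x[0]*h[0] + x[1]*h[1] = -2
  r_xh[1] = x[0]*h[1] + x[1]*h[2] = 1
  r_xh[2] = x[0]*h[2] = 2
r_xh = [0, -2, 1, 2] (for k = -1, ..., 2)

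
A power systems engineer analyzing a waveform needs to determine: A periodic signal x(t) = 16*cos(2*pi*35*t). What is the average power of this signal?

Average power of A*cos(wt) is A^2/2.
P = 16^2 / 2 = 256/2 = 128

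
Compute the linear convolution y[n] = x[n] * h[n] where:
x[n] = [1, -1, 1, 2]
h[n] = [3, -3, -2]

y[n] = sum_k x[k]*h[n-k]. Output length = len(x) + len(h) - 1 = 4 + 3 - 1 = 6.
y[0] = 1*3 = 3
y[1] = -1*3 + 1*-3 = -6
y[2] = 1*3 + -1*-3 + 1*-2 = 4
y[3] = 2*3 + 1*-3 + -1*-2 = 5
y[4] = 2*-3 + 1*-2 = -8
y[5] = 2*-2 = -4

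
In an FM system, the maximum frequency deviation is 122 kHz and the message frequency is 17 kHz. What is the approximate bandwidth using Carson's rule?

Carson's rule: BW = 2*(delta_f + f_m)
= 2*(122 + 17) kHz = 278 kHz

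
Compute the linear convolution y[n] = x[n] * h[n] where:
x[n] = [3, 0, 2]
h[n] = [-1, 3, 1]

y[n] = sum_k x[k]*h[n-k]. Output length = len(x) + len(h) - 1 = 3 + 3 - 1 = 5.
y[0] = 3*-1 = -3
y[1] = 0*-1 + 3*3 = 9
y[2] = 2*-1 + 0*3 + 3*1 = 1
y[3] = 2*3 + 0*1 = 6
y[4] = 2*1 = 2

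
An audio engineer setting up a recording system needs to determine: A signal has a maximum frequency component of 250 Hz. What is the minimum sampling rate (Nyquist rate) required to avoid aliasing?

By the Nyquist-Shannon sampling theorem,
the minimum sampling rate (Nyquist rate) must be at least 2 * f_max.
Nyquist rate = 2 * 250 Hz = 500 Hz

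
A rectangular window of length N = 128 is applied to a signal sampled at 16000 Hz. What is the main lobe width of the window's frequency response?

For a rectangular window of length N,
the main lobe width in frequency is 2*f_s/N.
= 2*16000/128 = 250 Hz
This determines the minimum frequency separation for resolving two sinusoids.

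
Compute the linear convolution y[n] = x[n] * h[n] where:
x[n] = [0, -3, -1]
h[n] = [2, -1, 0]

y[n] = sum_k x[k]*h[n-k]. Output length = len(x) + len(h) - 1 = 3 + 3 - 1 = 5.
y[0] = 0*2 = 0
y[1] = -3*2 + 0*-1 = -6
y[2] = -1*2 + -3*-1 + 0*0 = 1
y[3] = -1*-1 + -3*0 = 1
y[4] = -1*0 = 0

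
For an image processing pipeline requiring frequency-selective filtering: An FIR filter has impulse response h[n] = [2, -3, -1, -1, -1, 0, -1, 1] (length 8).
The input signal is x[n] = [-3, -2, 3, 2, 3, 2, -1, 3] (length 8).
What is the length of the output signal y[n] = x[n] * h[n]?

For linear convolution, the output length is:
len(y) = len(x) + len(h) - 1 = 8 + 8 - 1 = 15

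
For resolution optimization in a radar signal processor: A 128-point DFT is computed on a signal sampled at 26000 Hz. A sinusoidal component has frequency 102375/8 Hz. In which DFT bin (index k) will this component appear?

DFT frequency resolution = f_s/N = 26000/128 = 1625/8 Hz
Bin index k = f_signal / resolution = 102375/8 / 1625/8 = 63
The signal frequency 102375/8 Hz falls in DFT bin k = 63.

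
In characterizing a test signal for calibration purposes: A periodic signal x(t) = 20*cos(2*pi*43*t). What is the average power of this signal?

Average power of A*cos(wt) is A^2/2.
P = 20^2 / 2 = 400/2 = 200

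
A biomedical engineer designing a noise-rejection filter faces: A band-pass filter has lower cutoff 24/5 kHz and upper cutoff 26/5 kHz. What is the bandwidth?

Bandwidth = f_high - f_low
= 26/5 kHz - 24/5 kHz = 2/5 kHz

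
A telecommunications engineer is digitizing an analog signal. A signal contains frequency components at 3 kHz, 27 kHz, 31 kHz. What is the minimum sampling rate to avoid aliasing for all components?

The highest frequency component is f_max = 31 kHz.
Nyquist rate = 2 * f_max = 2 * 31 kHz = 62 kHz.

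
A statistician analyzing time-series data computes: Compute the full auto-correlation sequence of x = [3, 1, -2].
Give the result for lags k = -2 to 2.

r_xx[k] = sum_m x[m]*x[m+k], indexed from 0, for k = -2 to 2:
  r_xx[-2] = x[2]*x[0] = -6
  r_xx[-1] = x[1]*x[0] + x[2]*x[1] = 1
  r_xx[0] = x[0]*x[0] + x[1]*x[1] + x[2]*x[2] = 14
  r_xx[1] = x[0]*x[1] + x[1]*x[2] = 1
  r_xx[2] = x[0]*x[2] = -6
r_xx = [-6, 1, 14, 1, -6]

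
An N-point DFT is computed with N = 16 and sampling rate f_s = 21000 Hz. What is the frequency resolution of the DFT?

DFT frequency resolution = f_s / N
= 21000 / 16 = 2625/2 Hz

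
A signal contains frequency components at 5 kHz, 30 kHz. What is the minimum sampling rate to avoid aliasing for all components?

The highest frequency component is f_max = 30 kHz.
Nyquist rate = 2 * f_max = 2 * 30 kHz = 60 kHz.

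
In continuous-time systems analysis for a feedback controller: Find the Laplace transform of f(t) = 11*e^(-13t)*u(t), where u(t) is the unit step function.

Standard Laplace transform pair:
e^(-at)*u(t) <-> 1/(s+a)
With a = 13: L{11*e^(-13t)*u(t)} = 11/(s+13), ROC: Re(s) > -13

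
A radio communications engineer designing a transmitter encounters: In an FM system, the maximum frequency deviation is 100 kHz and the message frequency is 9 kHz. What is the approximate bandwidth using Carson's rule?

Carson's rule: BW = 2*(delta_f + f_m)
= 2*(100 + 9) kHz = 218 kHz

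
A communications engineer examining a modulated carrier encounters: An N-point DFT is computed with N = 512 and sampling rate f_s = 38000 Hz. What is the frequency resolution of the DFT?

DFT frequency resolution = f_s / N
= 38000 / 512 = 2375/32 Hz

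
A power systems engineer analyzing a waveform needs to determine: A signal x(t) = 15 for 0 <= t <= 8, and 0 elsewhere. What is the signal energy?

Energy = integral of |x(t)|^2 dt over the signal duration
= 15^2 * 8 = 225 * 8 = 1800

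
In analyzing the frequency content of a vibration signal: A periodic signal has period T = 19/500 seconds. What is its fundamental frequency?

The fundamental frequency is the reciprocal of the period.
f = 1/T = 1/(19/500) = 500/19 Hz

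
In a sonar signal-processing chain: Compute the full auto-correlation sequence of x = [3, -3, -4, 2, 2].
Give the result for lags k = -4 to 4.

r_xx[k] = sum_m x[m]*x[m+k], indexed from 0, for k = -4 to 4:
  r_xx[-4] = x[4]*x[0] = 6
  r_xx[-3] = x[3]*x[0] + x[4]*x[1] = 0
  r_xx[-2] = x[2]*x[0] + x[3]*x[1] + x[4]*x[2] = -26
  r_xx[-1] = x[1]*x[0] + x[2]*x[1] + x[3]*x[2] + x[4]*x[3] = -1
  r_xx[0] = x[0]*x[0] + x[1]*x[1] + x[2]*x[2] + x[3]*x[3] + x[4]*x[4] = 42
  r_xx[1] = x[0]*x[1] + x[1]*x[2] + x[2]*x[3] + x[3]*x[4] = -1
  r_xx[2] = x[0]*x[2] + x[1]*x[3] + x[2]*x[4] = -26
  r_xx[3] = x[0]*x[3] + x[1]*x[4] = 0
  r_xx[4] = x[0]*x[4] = 6
r_xx = [6, 0, -26, -1, 42, -1, -26, 0, 6]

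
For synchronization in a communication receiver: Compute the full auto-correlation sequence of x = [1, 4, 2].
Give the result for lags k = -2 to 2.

r_xx[k] = sum_m x[m]*x[m+k], indexed from 0, for k = -2 to 2:
  r_xx[-2] = x[2]*x[0] = 2
  r_xx[-1] = x[1]*x[0] + x[2]*x[1] = 12
  r_xx[0] = x[0]*x[0] + x[1]*x[1] + x[2]*x[2] = 21
  r_xx[1] = x[0]*x[1] + x[1]*x[2] = 12
  r_xx[2] = x[0]*x[2] = 2
r_xx = [2, 12, 21, 12, 2]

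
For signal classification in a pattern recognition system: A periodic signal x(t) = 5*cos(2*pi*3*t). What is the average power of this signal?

Average power of A*cos(wt) is A^2/2.
P = 5^2 / 2 = 25/2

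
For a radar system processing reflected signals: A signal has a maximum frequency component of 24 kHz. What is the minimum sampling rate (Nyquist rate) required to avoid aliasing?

By the Nyquist-Shannon sampling theorem,
the minimum sampling rate (Nyquist rate) must be at least 2 * f_max.
Nyquist rate = 2 * 24 kHz = 48 kHz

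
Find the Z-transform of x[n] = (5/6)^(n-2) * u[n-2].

Time-shifting property: if X(z) = Z{x[n]}, then Z{x[n-d]} = z^(-d) * X(z)
X(z) = z/(z - 5/6) for x[n] = (5/6)^n * u[n]
Z{x[n-2]} = z^(-2) * z/(z - 5/6) = z^(-1)/(z - 5/6)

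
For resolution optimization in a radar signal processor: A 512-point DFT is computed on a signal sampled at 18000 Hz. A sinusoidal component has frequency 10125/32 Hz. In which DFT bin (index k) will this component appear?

DFT frequency resolution = f_s/N = 18000/512 = 1125/32 Hz
Bin index k = f_signal / resolution = 10125/32 / 1125/32 = 9
The signal frequency 10125/32 Hz falls in DFT bin k = 9.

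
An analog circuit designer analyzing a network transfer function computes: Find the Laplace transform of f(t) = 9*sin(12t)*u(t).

Standard pair: sin(wt)*u(t) <-> w/(s^2+w^2)
With w = 12: L{9*sin(12t)*u(t)} = 108/(s^2+144)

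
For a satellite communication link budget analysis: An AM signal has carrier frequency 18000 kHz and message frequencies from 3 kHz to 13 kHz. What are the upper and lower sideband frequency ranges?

Upper sideband (USB) = fc + [fm_low, fm_high] = 18000 + [3, 13] = [18003, 18013] kHz
Lower sideband (LSB) = fc - [fm_high, fm_low] = 18000 - [13, 3] = [17987, 17997] kHz
Total occupied spectrum: 17987 kHz to 18013 kHz (plus carrier at 18000 kHz)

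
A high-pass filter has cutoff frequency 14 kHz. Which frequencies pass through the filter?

A high-pass filter passes all frequencies above the cutoff frequency 14 kHz and attenuates lower frequencies.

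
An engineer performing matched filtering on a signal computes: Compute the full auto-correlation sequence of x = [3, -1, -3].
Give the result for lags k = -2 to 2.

r_xx[k] = sum_m x[m]*x[m+k], indexed from 0, for k = -2 to 2:
  r_xx[-2] = x[2]*x[0] = -9
  r_xx[-1] = x[1]*x[0] + x[2]*x[1] = 0
  r_xx[0] = x[0]*x[0] + x[1]*x[1] + x[2]*x[2] = 19
  r_xx[1] = x[0]*x[1] + x[1]*x[2] = 0
  r_xx[2] = x[0]*x[2] = -9
r_xx = [-9, 0, 19, 0, -9]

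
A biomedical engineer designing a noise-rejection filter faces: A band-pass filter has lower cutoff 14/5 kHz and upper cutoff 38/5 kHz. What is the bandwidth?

Bandwidth = f_high - f_low
= 38/5 kHz - 14/5 kHz = 24/5 kHz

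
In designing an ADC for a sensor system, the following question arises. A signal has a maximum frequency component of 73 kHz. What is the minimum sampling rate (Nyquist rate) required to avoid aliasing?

By the Nyquist-Shannon sampling theorem,
the minimum sampling rate (Nyquist rate) must be at least 2 * f_max.
Nyquist rate = 2 * 73 kHz = 146 kHz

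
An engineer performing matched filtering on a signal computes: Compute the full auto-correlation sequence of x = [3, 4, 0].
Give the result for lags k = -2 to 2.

r_xx[k] = sum_m x[m]*x[m+k], indexed from 0, for k = -2 to 2:
  r_xx[-2] = x[2]*x[0] = 0
  r_xx[-1] = x[1]*x[0] + x[2]*x[1] = 12
  r_xx[0] = x[0]*x[0] + x[1]*x[1] + x[2]*x[2] = 25
  r_xx[1] = x[0]*x[1] + x[1]*x[2] = 12
  r_xx[2] = x[0]*x[2] = 0
r_xx = [0, 12, 25, 12, 0]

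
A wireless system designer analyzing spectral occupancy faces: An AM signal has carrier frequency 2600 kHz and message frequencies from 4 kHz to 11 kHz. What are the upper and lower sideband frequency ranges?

Upper sideband (USB) = fc + [fm_low, fm_high] = 2600 + [4, 11] = [2604, 2611] kHz
Lower sideband (LSB) = fc - [fm_high, fm_low] = 2600 - [11, 4] = [2589, 2596] kHz
Total occupied spectrum: 2589 kHz to 2611 kHz (plus carrier at 2600 kHz)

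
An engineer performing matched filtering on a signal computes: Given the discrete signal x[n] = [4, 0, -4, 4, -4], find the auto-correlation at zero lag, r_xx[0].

The auto-correlation at zero lag r_xx[0] equals the signal energy.
r_xx[0] = sum of x[n]^2 = 4^2 + 0^2 + (-4)^2 + 4^2 + (-4)^2
= 16 + 0 + 16 + 16 + 16 = 64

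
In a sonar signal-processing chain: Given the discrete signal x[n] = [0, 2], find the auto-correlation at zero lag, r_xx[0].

The auto-correlation at zero lag r_xx[0] equals the signal energy.
r_xx[0] = sum of x[n]^2 = 0^2 + 2^2
= 0 + 4 = 4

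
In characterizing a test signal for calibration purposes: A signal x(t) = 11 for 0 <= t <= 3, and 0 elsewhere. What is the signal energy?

Energy = integral of |x(t)|^2 dt over the signal duration
= 11^2 * 3 = 121 * 3 = 363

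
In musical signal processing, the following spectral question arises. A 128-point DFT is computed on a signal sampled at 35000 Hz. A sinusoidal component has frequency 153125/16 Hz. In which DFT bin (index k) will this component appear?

DFT frequency resolution = f_s/N = 35000/128 = 4375/16 Hz
Bin index k = f_signal / resolution = 153125/16 / 4375/16 = 35
The signal frequency 153125/16 Hz falls in DFT bin k = 35.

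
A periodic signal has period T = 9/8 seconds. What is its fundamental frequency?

The fundamental frequency is the reciprocal of the period.
f = 1/T = 1/(9/8) = 8/9 Hz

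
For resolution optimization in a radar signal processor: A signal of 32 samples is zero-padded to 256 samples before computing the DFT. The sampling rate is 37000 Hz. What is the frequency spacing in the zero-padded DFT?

Original DFT: N = 32, resolution = f_s/N = 37000/32 = 4625/4 Hz
Zero-padded DFT: N = 256, resolution = f_s/N = 37000/256 = 4625/32 Hz
Zero-padding interpolates the spectrum (finer frequency grid)
but does NOT improve the true spectral resolution (ability to resolve close frequencies).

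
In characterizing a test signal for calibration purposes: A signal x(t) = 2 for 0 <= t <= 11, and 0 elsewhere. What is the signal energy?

Energy = integral of |x(t)|^2 dt over the signal duration
= 2^2 * 11 = 4 * 11 = 44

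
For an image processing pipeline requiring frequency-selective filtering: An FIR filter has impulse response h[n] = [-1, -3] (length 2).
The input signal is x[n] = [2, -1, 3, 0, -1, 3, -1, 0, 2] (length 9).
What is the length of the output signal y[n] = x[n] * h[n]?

For linear convolution, the output length is:
len(y) = len(x) + len(h) - 1 = 9 + 2 - 1 = 10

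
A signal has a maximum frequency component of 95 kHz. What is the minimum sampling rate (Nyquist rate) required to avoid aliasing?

By the Nyquist-Shannon sampling theorem,
the minimum sampling rate (Nyquist rate) must be at least 2 * f_max.
Nyquist rate = 2 * 95 kHz = 190 kHz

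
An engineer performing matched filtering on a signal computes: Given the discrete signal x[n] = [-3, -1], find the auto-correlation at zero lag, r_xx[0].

The auto-correlation at zero lag r_xx[0] equals the signal energy.
r_xx[0] = sum of x[n]^2 = (-3)^2 + (-1)^2
= 9 + 1 = 10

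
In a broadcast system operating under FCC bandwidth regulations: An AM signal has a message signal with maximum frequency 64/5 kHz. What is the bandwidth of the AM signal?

In AM (double-sideband), the bandwidth is twice the message frequency.
BW = 2 * f_m = 2 * 64/5 kHz = 128/5 kHz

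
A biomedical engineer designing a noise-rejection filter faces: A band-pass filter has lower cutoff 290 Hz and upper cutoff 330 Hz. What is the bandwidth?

Bandwidth = f_high - f_low
= 330 Hz - 290 Hz = 40 Hz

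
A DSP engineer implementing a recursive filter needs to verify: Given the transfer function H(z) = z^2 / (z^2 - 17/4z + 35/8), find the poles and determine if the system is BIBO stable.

Poles are roots of the denominator: z^2 - 17/4z + 35/8 = 0.
Quadratic formula: z = [-(-17/4) +/- sqrt((-17/4)^2 - 4*(35/8))] / 2
Discriminant = 289/16 - 35/2 = 9/16; sqrt = 3/4.
z = (17/4 +/- 3/4) / 2 => z = 5/2 or z = 7/4.
|p1| = 5/2, |p2| = 7/4.
For BIBO stability, all poles must lie inside the unit circle (|p| < 1).
System is UNSTABLE since at least one |p| >= 1.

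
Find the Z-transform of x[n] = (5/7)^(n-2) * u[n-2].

Time-shifting property: if X(z) = Z{x[n]}, then Z{x[n-d]} = z^(-d) * X(z)
X(z) = z/(z - 5/7) for x[n] = (5/7)^n * u[n]
Z{x[n-2]} = z^(-2) * z/(z - 5/7) = z^(-1)/(z - 5/7)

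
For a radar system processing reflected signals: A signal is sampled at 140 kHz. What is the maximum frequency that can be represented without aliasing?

The maximum frequency that can be represented without aliasing
is the Nyquist frequency: f_max = f_s / 2 = 140 kHz / 2 = 70 kHz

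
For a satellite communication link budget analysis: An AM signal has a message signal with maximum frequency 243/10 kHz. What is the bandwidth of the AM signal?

In AM (double-sideband), the bandwidth is twice the message frequency.
BW = 2 * f_m = 2 * 243/10 kHz = 243/5 kHz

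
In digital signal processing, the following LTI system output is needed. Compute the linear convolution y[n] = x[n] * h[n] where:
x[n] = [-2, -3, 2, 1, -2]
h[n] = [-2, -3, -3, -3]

y[n] = sum_k x[k]*h[n-k]. Output length = len(x) + len(h) - 1 = 5 + 4 - 1 = 8.
y[0] = -2*-2 = 4
y[1] = -3*-2 + -2*-3 = 12
y[2] = 2*-2 + -3*-3 + -2*-3 = 11
y[3] = 1*-2 + 2*-3 + -3*-3 + -2*-3 = 7
y[4] = -2*-2 + 1*-3 + 2*-3 + -3*-3 = 4
y[5] = -2*-3 + 1*-3 + 2*-3 = -3
y[6] = -2*-3 + 1*-3 = 3
y[7] = -2*-3 = 6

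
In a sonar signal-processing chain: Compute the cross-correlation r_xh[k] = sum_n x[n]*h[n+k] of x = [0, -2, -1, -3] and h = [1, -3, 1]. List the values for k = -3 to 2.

Both sequences indexed from 0 and zero outside their support.
Lags with overlap: k = -3 to 2.
  r_xh[-3] = x[3]*h[0] = -3
  r_xh[-2] = x[2]*h[0] + x[3]*h[1] = 8
  r_xh[-1] = x[1]*h[0] + x[2]*h[1] + x[3]*h[2] = -2
  r_xh[0] = x[0]*h[0] + x[1]*h[1] + x[2]*h[2] = 5
  r_xh[1] = x[0]*h[1] + x[1]*h[2] = -2
  r_xh[2] = x[0]*h[2] = 0
r_xh = [-3, 8, -2, 5, -2, 0] (for k = -3, ..., 2)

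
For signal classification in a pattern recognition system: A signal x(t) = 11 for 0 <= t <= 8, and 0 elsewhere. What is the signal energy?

Energy = integral of |x(t)|^2 dt over the signal duration
= 11^2 * 8 = 121 * 8 = 968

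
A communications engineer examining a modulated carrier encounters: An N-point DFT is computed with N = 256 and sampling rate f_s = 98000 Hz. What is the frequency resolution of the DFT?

DFT frequency resolution = f_s / N
= 98000 / 256 = 6125/16 Hz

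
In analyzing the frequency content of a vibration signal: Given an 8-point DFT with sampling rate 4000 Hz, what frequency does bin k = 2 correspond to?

The frequency of DFT bin k is: f_k = k * f_s / N
f_2 = 2 * 4000 / 8 = 1000 Hz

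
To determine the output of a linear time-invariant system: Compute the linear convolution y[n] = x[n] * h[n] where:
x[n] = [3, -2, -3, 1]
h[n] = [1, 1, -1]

y[n] = sum_k x[k]*h[n-k]. Output length = len(x) + len(h) - 1 = 4 + 3 - 1 = 6.
y[0] = 3*1 = 3
y[1] = -2*1 + 3*1 = 1
y[2] = -3*1 + -2*1 + 3*-1 = -8
y[3] = 1*1 + -3*1 + -2*-1 = 0
y[4] = 1*1 + -3*-1 = 4
y[5] = 1*-1 = -1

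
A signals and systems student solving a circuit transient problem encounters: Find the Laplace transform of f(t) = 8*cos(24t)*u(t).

Standard pair: cos(wt)*u(t) <-> s/(s^2+w^2)
With w = 24: L{8*cos(24t)*u(t)} = 8s/(s^2+576)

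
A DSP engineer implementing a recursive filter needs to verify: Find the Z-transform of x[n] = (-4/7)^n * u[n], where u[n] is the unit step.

The Z-transform of a^n * u[n] is z/(z-a) for |z| > |a|.
Here a = -4/7, so X(z) = z/(z - (-4/7)) = 7z/(7z + 4)
ROC: |z| > 4/7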